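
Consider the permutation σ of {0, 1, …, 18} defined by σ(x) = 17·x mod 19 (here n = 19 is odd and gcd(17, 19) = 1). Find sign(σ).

Orbit of 4 under x↦17x: [4, 11, 16, 6, 7, 5, 9]… (length divides ord_19(17)).
3 cycles of lengths [9, 9, 1].
3 cycles on 19: each ℓ→(−1)^(ℓ−1), product (−1)^16 = +1.
Zolotarev: (17|19) = +1, matching the cycle-count sign.

+1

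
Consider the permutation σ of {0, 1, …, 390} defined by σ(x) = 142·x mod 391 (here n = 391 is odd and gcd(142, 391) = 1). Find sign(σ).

-1

Orbit of 87 under x↦142x: [87, 233, 242, 347, 8, 354, 220]… (length divides ord_391(142)).
Decompose π into cycles: lengths [176, 176, 16, 11, 11, 1] (6 cycles, including the fixed point 0).
n − c = 391 − 6 = 385; sign = (−1)^385 = -1.
Check: (142/391) = -1 by Zolotarev.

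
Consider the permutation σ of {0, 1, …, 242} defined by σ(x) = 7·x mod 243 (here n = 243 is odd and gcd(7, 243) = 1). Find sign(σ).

Trace 22: π^k(22) = [22, 154, 106, 13, 91, 151, 85] for k=0..6.
11 cycles of lengths [81, 81, 27, 27, 9, 9, 3, 3, 1, 1, 1].
With 11 cycles on 243 points, sign = (−1)^{243−11} = +1.

+1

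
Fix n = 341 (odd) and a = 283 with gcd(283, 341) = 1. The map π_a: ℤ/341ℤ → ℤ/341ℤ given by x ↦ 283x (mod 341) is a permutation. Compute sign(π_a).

Trace 295: π^k(295) = [295, 281, 70, 32, 190, 233, 126] for k=0..6.
38 cycles of lengths [10, 10, 10, 10, 10, 10, 10, 10, 10, 10, 10, 10, 10, 10, 10, 10, 10, 10, 10, 10, 10, 10, 10, 10, 10, 10, 10, 10, 10, 10, 10, 5, 5, 5, 5, 5, 5, 1].
Σ(ℓ_i−1) = 341−38 = 303; sign = (−1)^303 = -1.

-1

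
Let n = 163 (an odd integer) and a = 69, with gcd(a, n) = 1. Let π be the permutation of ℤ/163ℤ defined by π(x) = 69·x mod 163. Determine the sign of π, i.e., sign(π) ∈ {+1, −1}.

Orbit of 46 under x↦69x: [46, 77, 97, 10, 38, 14, 151]… (length divides ord_163(69)).
3 cycles of lengths [81, 81, 1].
n − c = 163 − 3 = 160; sign = (−1)^160 = +1.
(69|163)_J = +1 (Zolotarev's lemma cross-check).

+1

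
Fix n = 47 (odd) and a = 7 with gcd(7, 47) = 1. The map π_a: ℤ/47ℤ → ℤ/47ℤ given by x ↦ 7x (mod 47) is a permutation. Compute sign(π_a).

Trace 2: π^k(2) = [2, 14, 4, 28, 8, 9, 16] for k=0..6.
Cycle lengths of π_7 on ℤ/47ℤ: [23, 23, 1]; 3 cycles in total.
3 cycles on 47: each ℓ→(−1)^(ℓ−1), product (−1)^44 = +1.

+1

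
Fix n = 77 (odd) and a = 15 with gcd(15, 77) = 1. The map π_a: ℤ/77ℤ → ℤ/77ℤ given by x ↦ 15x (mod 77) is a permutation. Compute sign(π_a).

+1

Start at x=1: 1 → 15 → 71 → 64 → 36 → 1 (one orbit).
Decompose π into cycles: lengths [5, 5, 5, 5, 5, 5, 5, 5, 5, 5, 5, 5, 5, 5, 1, 1, 1, 1, 1, 1, 1] (21 cycles, including the fixed point 0).
With 21 cycles on 77 points, sign = (−1)^{77−21} = +1.
Via Zolotarev, sign(π_{15}) = (15|77) = +1.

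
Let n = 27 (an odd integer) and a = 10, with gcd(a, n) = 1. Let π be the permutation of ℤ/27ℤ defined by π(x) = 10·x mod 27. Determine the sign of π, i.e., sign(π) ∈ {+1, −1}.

Start at x=10: 10 → 19 → 1 → 10 (one orbit).
Cycle lengths of π_10 on ℤ/27ℤ: [3, 3, 3, 3, 3, 3, 1, 1, 1, 1, 1, 1, 1, 1, 1]; 15 cycles in total.
sign(π) = (−1)^{n − #cycles} = (−1)^{27−15} = (−1)^12 = +1.

+1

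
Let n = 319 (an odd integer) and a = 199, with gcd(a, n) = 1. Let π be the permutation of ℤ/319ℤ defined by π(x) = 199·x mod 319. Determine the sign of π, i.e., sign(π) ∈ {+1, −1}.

Orbit of 210 under x↦199x: [210, 1, 199, 45, 23, 111, 78]… (length divides ord_319(199)).
Decompose π into cycles: lengths [7, 7, 7, 7, 7, 7, 7, 7, 7, 7, 7, 7, 7, 7, 7, 7, 7, 7, 7, 7, 7, 7, 7, 7, 7, 7, 7, 7, 7, 7, 7, 7, 7, 7, 7, 7, 7, 7, 7, 7, 7, 7, 7, 7, 1, 1, 1, 1, 1, 1, 1, 1, 1, 1, 1] (55 cycles, including the fixed point 0).
319 − 55 = 264 transpositions; sign(π) = (−1)^264 = +1.

+1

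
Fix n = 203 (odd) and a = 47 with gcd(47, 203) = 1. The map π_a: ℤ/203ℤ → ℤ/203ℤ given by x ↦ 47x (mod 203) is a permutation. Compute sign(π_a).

+1

Trace 179: π^k(179) = [179, 90, 170, 73, 183, 75, 74] for k=0..6.
Cycle type of π: 84×2 + 28 + 6 + 1; total 5 cycles.
5 cycles on 203: each ℓ→(−1)^(ℓ−1), product (−1)^198 = +1.
Via Zolotarev, sign(π_{47}) = (47|203) = +1.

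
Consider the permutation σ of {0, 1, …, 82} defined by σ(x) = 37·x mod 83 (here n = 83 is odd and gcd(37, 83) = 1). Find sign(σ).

+1

Trace 17: π^k(17) = [17, 48, 33, 59, 25, 12, 29] for k=0..6.
The orbit structure of x ↦ 37x mod 83: 3 orbits of sizes [41, 41, 1].
3 cycles on 83: each ℓ→(−1)^(ℓ−1), product (−1)^80 = +1.
(37|83)_J = +1 (Zolotarev's lemma cross-check).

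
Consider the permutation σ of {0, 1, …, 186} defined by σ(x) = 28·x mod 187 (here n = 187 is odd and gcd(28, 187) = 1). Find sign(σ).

Start at x=175: 175 → 38 → 129 → 59 → 156 → 67 → 6 → … (one orbit).
Cycle type of π: 80×2 + 16 + 10 + 1; total 5 cycles.
n − c = 187 − 5 = 182; sign = (−1)^182 = +1.

+1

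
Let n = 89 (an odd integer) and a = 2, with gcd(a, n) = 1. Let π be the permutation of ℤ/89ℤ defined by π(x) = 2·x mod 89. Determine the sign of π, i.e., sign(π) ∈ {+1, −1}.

Orbit of 2 under x↦2x: [2, 4, 8, 16, 32, 64, 39]… (length divides ord_89(2)).
Cycle type of π: 11×8 + 1; total 9 cycles.
With 9 cycles on 89 points, sign = (−1)^{89−9} = +1.

+1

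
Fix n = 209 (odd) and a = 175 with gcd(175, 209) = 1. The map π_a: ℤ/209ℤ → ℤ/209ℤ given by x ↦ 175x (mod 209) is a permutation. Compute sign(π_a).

-1

Orbit of 120 under x↦175x: [120, 100, 153, 23, 54, 45, 142]… (length divides ord_209(175)).
π_175 has 18 disjoint cycles with lengths [18, 18, 18, 18, 18, 18, 18, 18, 18, 18, 9, 9, 2, 2, 2, 2, 2, 1] on {0,…,208}.
209 − 18 = 191 transpositions; sign(π) = (−1)^191 = -1.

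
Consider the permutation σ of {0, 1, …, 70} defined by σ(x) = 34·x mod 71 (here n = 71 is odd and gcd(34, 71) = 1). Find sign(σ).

-1

Orbit of 48 under x↦34x: [48, 70, 37, 51, 30, 26, 32]… (length divides ord_71(34)).
Cycle lengths of π_34 on ℤ/71ℤ: [14, 14, 14, 14, 14, 1]; 6 cycles in total.
n − c = 71 − 6 = 65; sign = (−1)^65 = -1.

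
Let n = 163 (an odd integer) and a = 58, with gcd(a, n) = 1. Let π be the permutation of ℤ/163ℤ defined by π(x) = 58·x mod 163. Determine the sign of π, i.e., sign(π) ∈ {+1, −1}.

Trace 58: π^k(58) = [58, 104, 1] for k=0..2.
55 cycles of lengths [3, 3, 3, 3, 3, 3, 3, 3, 3, 3, 3, 3, 3, 3, 3, 3, 3, 3, 3, 3, 3, 3, 3, 3, 3, 3, 3, 3, 3, 3, 3, 3, 3, 3, 3, 3, 3, 3, 3, 3, 3, 3, 3, 3, 3, 3, 3, 3, 3, 3, 3, 3, 3, 3, 1].
55 cycles on 163: each ℓ→(−1)^(ℓ−1), product (−1)^108 = +1.

+1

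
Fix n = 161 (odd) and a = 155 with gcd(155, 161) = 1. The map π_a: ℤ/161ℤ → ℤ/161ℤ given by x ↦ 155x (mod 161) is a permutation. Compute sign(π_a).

-1

Orbit of 155 under x↦155x: [155, 36, 106, 8, 113, 127, 43]… (length divides ord_161(155)).
The orbit structure of x ↦ 155x mod 161: 14 orbits of sizes [22, 22, 22, 22, 22, 22, 22, 1, 1, 1, 1, 1, 1, 1].
sign(π) = (−1)^{n − #cycles} = (−1)^{161−14} = (−1)^147 = -1.
Check: (155/161) = -1 by Zolotarev.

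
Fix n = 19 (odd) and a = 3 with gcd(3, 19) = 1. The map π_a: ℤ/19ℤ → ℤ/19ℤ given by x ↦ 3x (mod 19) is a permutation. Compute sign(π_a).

-1

Start at x=12: 12 → 17 → 13 → 1 → 3 → 9 → 8 → … (one orbit).
Decompose π into cycles: lengths [18, 1] (2 cycles, including the fixed point 0).
n − c = 19 − 2 = 17; sign = (−1)^17 = -1.
Zolotarev: (3|19) = -1, matching the cycle-count sign.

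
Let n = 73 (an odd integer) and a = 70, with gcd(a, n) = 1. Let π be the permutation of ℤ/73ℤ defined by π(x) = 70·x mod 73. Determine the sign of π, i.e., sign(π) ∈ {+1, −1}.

Orbit of 8 under x↦70x: [8, 49, 72, 3, 64, 27, 65]… (length divides ord_73(70)).
π_70 has 7 disjoint cycles with lengths [12, 12, 12, 12, 12, 12, 1] on {0,…,72}.
73 − 7 = 66 transpositions; sign(π) = (−1)^66 = +1.
Check: (70/73) = +1 by Zolotarev.

+1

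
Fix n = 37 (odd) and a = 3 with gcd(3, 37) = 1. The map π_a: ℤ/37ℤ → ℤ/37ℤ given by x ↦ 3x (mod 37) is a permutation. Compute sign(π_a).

Start at x=25: 25 → 1 → 3 → 9 → 27 → 7 → 21 → … (one orbit).
Cycle type of π: 18×2 + 1; total 3 cycles.
With 3 cycles on 37 points, sign = (−1)^{37−3} = +1.
Via Zolotarev, sign(π_{3}) = (3|37) = +1.

+1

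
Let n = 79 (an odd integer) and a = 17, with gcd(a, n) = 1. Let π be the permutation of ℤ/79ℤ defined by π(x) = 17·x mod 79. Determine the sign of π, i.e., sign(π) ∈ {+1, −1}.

-1

Start at x=46: 46 → 71 → 22 → 58 → 38 → 14 → 1 → … (one orbit).
The orbit structure of x ↦ 17x mod 79: 4 orbits of sizes [26, 26, 26, 1].
4 cycles on 79: each ℓ→(−1)^(ℓ−1), product (−1)^75 = -1.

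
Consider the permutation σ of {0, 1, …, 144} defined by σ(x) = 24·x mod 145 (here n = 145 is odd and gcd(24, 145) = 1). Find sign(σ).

Trace 49: π^k(49) = [49, 16, 94, 81, 59, 111, 54] for k=0..6.
The orbit structure of x ↦ 24x mod 145: 15 orbits of sizes [14, 14, 14, 14, 14, 14, 14, 14, 7, 7, 7, 7, 2, 2, 1].
With 15 cycles on 145 points, sign = (−1)^{145−15} = +1.
The Jacobi symbol (24|145) = +1 (Zolotarev) agrees.

+1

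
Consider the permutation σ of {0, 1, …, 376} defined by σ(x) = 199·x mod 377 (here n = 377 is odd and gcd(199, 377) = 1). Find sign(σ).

+1

Orbit of 198 under x↦199x: [198, 194, 152, 88, 170, 277, 81]… (length divides ord_377(199)).
15 cycles of lengths [42, 42, 42, 42, 42, 42, 42, 42, 7, 7, 7, 7, 6, 6, 1].
n − c = 377 − 15 = 362; sign = (−1)^362 = +1.
(199|377)_J = +1 (Zolotarev's lemma cross-check).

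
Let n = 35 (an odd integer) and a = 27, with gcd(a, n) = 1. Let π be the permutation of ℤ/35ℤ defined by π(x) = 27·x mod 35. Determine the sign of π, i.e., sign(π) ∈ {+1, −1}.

+1

Start at x=29: 29 → 13 → 1 → 27 → 29 (one orbit).
Cycle lengths of π_27 on ℤ/35ℤ: [4, 4, 4, 4, 4, 4, 4, 2, 2, 2, 1]; 11 cycles in total.
11 cycles on 35: each ℓ→(−1)^(ℓ−1), product (−1)^24 = +1.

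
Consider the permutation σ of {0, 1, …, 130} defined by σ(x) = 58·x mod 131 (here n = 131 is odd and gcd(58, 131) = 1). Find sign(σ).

+1

Trace 61: π^k(61) = [61, 1, 58, 89, 53] for k=0..4.
Cycle lengths of π_58 on ℤ/131ℤ: [5, 5, 5, 5, 5, 5, 5, 5, 5, 5, 5, 5, 5, 5, 5, 5, 5, 5, 5, 5, 5, 5, 5, 5, 5, 5, 1]; 27 cycles in total.
27 cycles on 131: each ℓ→(−1)^(ℓ−1), product (−1)^104 = +1.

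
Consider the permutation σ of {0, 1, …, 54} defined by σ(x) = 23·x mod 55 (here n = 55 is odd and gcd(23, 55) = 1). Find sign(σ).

-1

Orbit of 23 under x↦23x: [23, 34, 12, 1]… (length divides ord_55(23)).
Decompose π into cycles: lengths [4, 4, 4, 4, 4, 4, 4, 4, 4, 4, 4, 1, 1, 1, 1, 1, 1, 1, 1, 1, 1, 1] (22 cycles, including the fixed point 0).
55 − 22 = 33 transpositions; sign(π) = (−1)^33 = -1.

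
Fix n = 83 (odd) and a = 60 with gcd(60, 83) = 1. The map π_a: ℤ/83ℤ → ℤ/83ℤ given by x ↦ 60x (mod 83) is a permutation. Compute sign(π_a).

Orbit of 24 under x↦60x: [24, 29, 80, 69, 73, 64, 22]… (length divides ord_83(60)).
2 cycles of lengths [82, 1].
sign(π) = (−1)^{n − #cycles} = (−1)^{83−2} = (−1)^81 = -1.

-1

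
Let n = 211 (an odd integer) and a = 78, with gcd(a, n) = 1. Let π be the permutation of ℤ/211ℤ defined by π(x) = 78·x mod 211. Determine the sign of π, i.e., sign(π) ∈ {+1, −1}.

+1

Trace 154: π^k(154) = [154, 196, 96, 103, 16, 193, 73] for k=0..6.
The orbit structure of x ↦ 78x mod 211: 3 orbits of sizes [105, 105, 1].
Σ(ℓ_i−1) = 211−3 = 208; sign = (−1)^208 = +1.
Zolotarev: (78|211) = +1, matching the cycle-count sign.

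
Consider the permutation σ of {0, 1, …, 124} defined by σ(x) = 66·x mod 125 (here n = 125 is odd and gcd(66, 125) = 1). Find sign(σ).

+1

Orbit of 101 under x↦66x: [101, 41, 81, 96, 86, 51, 116]… (length divides ord_125(66)).
π_66 has 13 disjoint cycles with lengths [25, 25, 25, 25, 5, 5, 5, 5, 1, 1, 1, 1, 1] on {0,…,124}.
125 − 13 = 112 transpositions; sign(π) = (−1)^112 = +1.
Zolotarev: (66|125) = +1, matching the cycle-count sign.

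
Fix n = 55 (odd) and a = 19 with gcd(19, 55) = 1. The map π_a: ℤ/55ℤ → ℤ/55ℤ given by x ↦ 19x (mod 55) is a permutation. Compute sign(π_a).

Trace 29: π^k(29) = [29, 1, 19, 31, 39, 26, 54] for k=0..6.
π_19 has 8 disjoint cycles with lengths [10, 10, 10, 10, 10, 2, 2, 1] on {0,…,54}.
With 8 cycles on 55 points, sign = (−1)^{55−8} = -1.

-1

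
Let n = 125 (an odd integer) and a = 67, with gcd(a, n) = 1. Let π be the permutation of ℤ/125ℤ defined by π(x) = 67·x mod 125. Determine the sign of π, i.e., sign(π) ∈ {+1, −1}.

Start at x=97: 97 → 124 → 58 → 11 → 112 → 4 → 18 → … (one orbit).
Decompose π into cycles: lengths [100, 20, 4, 1] (4 cycles, including the fixed point 0).
With 4 cycles on 125 points, sign = (−1)^{125−4} = -1.
The Jacobi symbol (67|125) = -1 (Zolotarev) agrees.

-1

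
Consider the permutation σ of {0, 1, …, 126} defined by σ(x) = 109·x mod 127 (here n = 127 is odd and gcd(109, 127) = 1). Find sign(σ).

-1

Start at x=48: 48 → 25 → 58 → 99 → 123 → 72 → 101 → … (one orbit).
Decompose π into cycles: lengths [126, 1] (2 cycles, including the fixed point 0).
sign(π) = (−1)^{n − #cycles} = (−1)^{127−2} = (−1)^125 = -1.
The Jacobi symbol (109|127) = -1 (Zolotarev) agrees.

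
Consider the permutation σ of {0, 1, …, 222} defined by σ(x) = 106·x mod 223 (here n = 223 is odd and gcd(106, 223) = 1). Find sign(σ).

Start at x=197: 197 → 143 → 217 → 33 → 153 → 162 → 1 → … (one orbit).
π_106 has 3 disjoint cycles with lengths [111, 111, 1] on {0,…,222}.
223 − 3 = 220 transpositions; sign(π) = (−1)^220 = +1.
Zolotarev: (106|223) = +1, matching the cycle-count sign.

+1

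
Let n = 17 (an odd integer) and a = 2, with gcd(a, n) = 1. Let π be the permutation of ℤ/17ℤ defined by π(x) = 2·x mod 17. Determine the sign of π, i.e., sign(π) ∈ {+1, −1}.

+1

Trace 13: π^k(13) = [13, 9, 1, 2, 4, 8, 16] for k=0..6.
3 cycles of lengths [8, 8, 1].
sign(π) = (−1)^{n − #cycles} = (−1)^{17−3} = (−1)^14 = +1.
Zolotarev: (2|17) = +1, matching the cycle-count sign.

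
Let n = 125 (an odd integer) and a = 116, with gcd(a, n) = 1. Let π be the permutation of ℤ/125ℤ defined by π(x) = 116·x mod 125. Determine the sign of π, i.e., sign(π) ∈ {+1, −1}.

+1

Orbit of 66 under x↦116x: [66, 31, 96, 11, 26, 16, 106]… (length divides ord_125(116)).
Decompose π into cycles: lengths [25, 25, 25, 25, 5, 5, 5, 5, 1, 1, 1, 1, 1] (13 cycles, including the fixed point 0).
n − c = 125 − 13 = 112; sign = (−1)^112 = +1.
Via Zolotarev, sign(π_{116}) = (116|125) = +1.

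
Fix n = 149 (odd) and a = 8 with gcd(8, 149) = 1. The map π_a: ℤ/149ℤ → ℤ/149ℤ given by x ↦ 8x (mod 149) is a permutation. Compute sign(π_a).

Orbit of 123 under x↦8x: [123, 90, 124, 98, 39, 14, 112]… (length divides ord_149(8)).
Cycle lengths of π_8 on ℤ/149ℤ: [148, 1]; 2 cycles in total.
sign(π) = (−1)^{n − #cycles} = (−1)^{149−2} = (−1)^147 = -1.
Via Zolotarev, sign(π_{8}) = (8|149) = -1.

-1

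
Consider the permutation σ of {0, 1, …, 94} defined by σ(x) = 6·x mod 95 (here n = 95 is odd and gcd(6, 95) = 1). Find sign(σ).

+1

Start at x=16: 16 → 1 → 6 → 36 → 26 → 61 → 81 → … (one orbit).
Decompose π into cycles: lengths [9, 9, 9, 9, 9, 9, 9, 9, 9, 9, 1, 1, 1, 1, 1] (15 cycles, including the fixed point 0).
sign(π) = (−1)^{n − #cycles} = (−1)^{95−15} = (−1)^80 = +1.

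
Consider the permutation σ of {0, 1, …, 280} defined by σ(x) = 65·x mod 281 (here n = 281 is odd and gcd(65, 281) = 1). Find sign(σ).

-1

Orbit of 271 under x↦65x: [271, 193, 181, 244, 124, 192, 116]… (length divides ord_281(65)).
Cycle lengths of π_65 on ℤ/281ℤ: [56, 56, 56, 56, 56, 1]; 6 cycles in total.
sign(π) = (−1)^{n − #cycles} = (−1)^{281−6} = (−1)^275 = -1.
Via Zolotarev, sign(π_{65}) = (65|281) = -1.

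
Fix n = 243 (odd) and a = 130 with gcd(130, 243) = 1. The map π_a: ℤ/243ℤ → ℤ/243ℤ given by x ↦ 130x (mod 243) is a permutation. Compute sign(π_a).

Start at x=106: 106 → 172 → 4 → 34 → 46 → 148 → 43 → … (one orbit).
Cycle type of π: 81×2 + 27×2 + 9×2 + 3×2 + 1×3; total 11 cycles.
Σ(ℓ_i−1) = 243−11 = 232; sign = (−1)^232 = +1.

+1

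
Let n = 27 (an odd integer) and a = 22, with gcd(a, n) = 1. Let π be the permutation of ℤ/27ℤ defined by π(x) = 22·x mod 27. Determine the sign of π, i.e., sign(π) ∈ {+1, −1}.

+1

Start at x=19: 19 → 13 → 16 → 1 → 22 → 25 → 10 → … (one orbit).
Cycle lengths of π_22 on ℤ/27ℤ: [9, 9, 3, 3, 1, 1, 1]; 7 cycles in total.
7 cycles on 27: each ℓ→(−1)^(ℓ−1), product (−1)^20 = +1.
Via Zolotarev, sign(π_{22}) = (22|27) = +1.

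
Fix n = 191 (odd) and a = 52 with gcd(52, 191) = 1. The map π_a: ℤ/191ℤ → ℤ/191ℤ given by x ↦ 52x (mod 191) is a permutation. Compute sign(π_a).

+1

Orbit of 160 under x↦52x: [160, 107, 25, 154, 177, 36, 153]… (length divides ord_191(52)).
11 cycles of lengths [19, 19, 19, 19, 19, 19, 19, 19, 19, 19, 1].
With 11 cycles on 191 points, sign = (−1)^{191−11} = +1.
The Jacobi symbol (52|191) = +1 (Zolotarev) agrees.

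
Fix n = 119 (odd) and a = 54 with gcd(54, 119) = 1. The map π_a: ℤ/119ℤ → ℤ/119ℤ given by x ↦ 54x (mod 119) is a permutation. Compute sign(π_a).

Trace 80: π^k(80) = [80, 36, 40, 18, 20, 9, 10] for k=0..6.
Cycle type of π: 48×2 + 16 + 6 + 1; total 5 cycles.
With 5 cycles on 119 points, sign = (−1)^{119−5} = +1.

+1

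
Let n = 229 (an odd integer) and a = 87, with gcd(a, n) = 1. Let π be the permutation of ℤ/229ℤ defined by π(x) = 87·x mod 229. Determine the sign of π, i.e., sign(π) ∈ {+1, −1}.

Trace 184: π^k(184) = [184, 207, 147, 194, 161, 38, 100] for k=0..6.
The orbit structure of x ↦ 87x mod 229: 2 orbits of sizes [228, 1].
2 cycles on 229: each ℓ→(−1)^(ℓ−1), product (−1)^227 = -1.
Zolotarev: (87|229) = -1, matching the cycle-count sign.

-1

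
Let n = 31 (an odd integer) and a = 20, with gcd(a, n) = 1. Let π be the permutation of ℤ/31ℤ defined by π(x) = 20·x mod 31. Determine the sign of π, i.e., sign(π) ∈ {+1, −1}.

Trace 2: π^k(2) = [2, 9, 25, 4, 18, 19, 8] for k=0..6.
3 cycles of lengths [15, 15, 1].
3 cycles on 31: each ℓ→(−1)^(ℓ−1), product (−1)^28 = +1.
Check: (20/31) = +1 by Zolotarev.

+1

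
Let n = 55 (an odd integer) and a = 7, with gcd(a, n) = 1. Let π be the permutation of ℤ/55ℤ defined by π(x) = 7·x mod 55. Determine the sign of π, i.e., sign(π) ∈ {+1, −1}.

+1

Start at x=18: 18 → 16 → 2 → 14 → 43 → 26 → 17 → … (one orbit).
Cycle lengths of π_7 on ℤ/55ℤ: [20, 20, 10, 4, 1]; 5 cycles in total.
Σ(ℓ_i−1) = 55−5 = 50; sign = (−1)^50 = +1.
Via Zolotarev, sign(π_{7}) = (7|55) = +1.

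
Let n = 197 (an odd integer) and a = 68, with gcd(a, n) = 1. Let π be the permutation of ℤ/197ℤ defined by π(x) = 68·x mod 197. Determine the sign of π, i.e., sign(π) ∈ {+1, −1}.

-1

Orbit of 20 under x↦68x: [20, 178, 87, 6, 14, 164, 120]… (length divides ord_197(68)).
Cycle type of π: 28×7 + 1; total 8 cycles.
With 8 cycles on 197 points, sign = (−1)^{197−8} = -1.
Via Zolotarev, sign(π_{68}) = (68|197) = -1.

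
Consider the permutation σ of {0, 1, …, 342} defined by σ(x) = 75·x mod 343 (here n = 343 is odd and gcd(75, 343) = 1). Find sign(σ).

-1

Start at x=190: 190 → 187 → 305 → 237 → 282 → 227 → 218 → … (one orbit).
Cycle type of π: 294 + 42 + 6 + 1; total 4 cycles.
4 cycles on 343: each ℓ→(−1)^(ℓ−1), product (−1)^339 = -1.
(75|343)_J = -1 (Zolotarev's lemma cross-check).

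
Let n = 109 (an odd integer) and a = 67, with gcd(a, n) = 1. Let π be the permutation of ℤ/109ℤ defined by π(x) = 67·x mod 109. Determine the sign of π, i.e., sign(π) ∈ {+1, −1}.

-1

Start at x=107: 107 → 84 → 69 → 45 → 72 → 28 → 23 → … (one orbit).
The orbit structure of x ↦ 67x mod 109: 2 orbits of sizes [108, 1].
Σ(ℓ_i−1) = 109−2 = 107; sign = (−1)^107 = -1.
Zolotarev: (67|109) = -1, matching the cycle-count sign.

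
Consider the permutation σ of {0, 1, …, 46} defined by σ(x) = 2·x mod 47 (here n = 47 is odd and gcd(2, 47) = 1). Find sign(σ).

+1

Start at x=7: 7 → 14 → 28 → 9 → 18 → 36 → 25 → … (one orbit).
3 cycles of lengths [23, 23, 1].
With 3 cycles on 47 points, sign = (−1)^{47−3} = +1.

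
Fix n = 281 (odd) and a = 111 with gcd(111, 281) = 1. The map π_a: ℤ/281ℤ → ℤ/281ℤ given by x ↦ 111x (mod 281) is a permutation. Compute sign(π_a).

Start at x=163: 163 → 109 → 16 → 90 → 155 → 64 → 79 → … (one orbit).
π_111 has 9 disjoint cycles with lengths [35, 35, 35, 35, 35, 35, 35, 35, 1] on {0,…,280}.
9 cycles on 281: each ℓ→(−1)^(ℓ−1), product (−1)^272 = +1.
Check: (111/281) = +1 by Zolotarev.

+1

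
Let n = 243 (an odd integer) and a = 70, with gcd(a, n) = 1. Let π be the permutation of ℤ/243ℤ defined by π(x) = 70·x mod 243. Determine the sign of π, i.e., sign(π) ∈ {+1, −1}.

Start at x=58: 58 → 172 → 133 → 76 → 217 → 124 → 175 → … (one orbit).
Cycle lengths of π_70 on ℤ/243ℤ: [81, 81, 27, 27, 9, 9, 3, 3, 1, 1, 1]; 11 cycles in total.
n − c = 243 − 11 = 232; sign = (−1)^232 = +1.

+1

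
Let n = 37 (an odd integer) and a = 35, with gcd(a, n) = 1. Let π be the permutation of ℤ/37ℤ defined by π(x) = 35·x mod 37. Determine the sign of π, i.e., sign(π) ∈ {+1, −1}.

-1

Trace 26: π^k(26) = [26, 22, 30, 14, 9, 19, 36] for k=0..6.
The orbit structure of x ↦ 35x mod 37: 2 orbits of sizes [36, 1].
37 − 2 = 35 transpositions; sign(π) = (−1)^35 = -1.
Zolotarev: (35|37) = -1, matching the cycle-count sign.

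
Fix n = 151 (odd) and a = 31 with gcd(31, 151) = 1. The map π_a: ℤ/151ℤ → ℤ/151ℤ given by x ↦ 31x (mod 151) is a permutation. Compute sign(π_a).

+1

Start at x=59: 59 → 17 → 74 → 29 → 144 → 85 → 68 → … (one orbit).
Cycle type of π: 75×2 + 1; total 3 cycles.
3 cycles on 151: each ℓ→(−1)^(ℓ−1), product (−1)^148 = +1.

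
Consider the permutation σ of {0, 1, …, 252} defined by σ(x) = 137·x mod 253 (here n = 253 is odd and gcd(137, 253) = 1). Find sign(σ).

-1

Trace 91: π^k(91) = [91, 70, 229, 1, 137, 47, 114] for k=0..6.
The orbit structure of x ↦ 137x mod 253: 36 orbits of sizes [10, 10, 10, 10, 10, 10, 10, 10, 10, 10, 10, 10, 10, 10, 10, 10, 10, 10, 10, 10, 10, 10, 5, 5, 2, 2, 2, 2, 2, 2, 2, 2, 2, 2, 2, 1].
n − c = 253 − 36 = 217; sign = (−1)^217 = -1.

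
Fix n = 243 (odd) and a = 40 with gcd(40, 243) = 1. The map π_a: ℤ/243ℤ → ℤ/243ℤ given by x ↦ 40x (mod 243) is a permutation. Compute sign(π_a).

+1

Start at x=148: 148 → 88 → 118 → 103 → 232 → 46 → 139 → … (one orbit).
The orbit structure of x ↦ 40x mod 243: 11 orbits of sizes [81, 81, 27, 27, 9, 9, 3, 3, 1, 1, 1].
n − c = 243 − 11 = 232; sign = (−1)^232 = +1.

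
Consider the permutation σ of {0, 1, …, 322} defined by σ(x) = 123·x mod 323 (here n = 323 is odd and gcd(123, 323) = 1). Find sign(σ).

+1

Orbit of 251 under x↦123x: [251, 188, 191, 237, 81, 273, 310]… (length divides ord_323(123)).
Cycle lengths of π_123 on ℤ/323ℤ: [36, 36, 36, 36, 36, 36, 36, 36, 9, 9, 4, 4, 4, 4, 1]; 15 cycles in total.
sign(π) = (−1)^{n − #cycles} = (−1)^{323−15} = (−1)^308 = +1.
The Jacobi symbol (123|323) = +1 (Zolotarev) agrees.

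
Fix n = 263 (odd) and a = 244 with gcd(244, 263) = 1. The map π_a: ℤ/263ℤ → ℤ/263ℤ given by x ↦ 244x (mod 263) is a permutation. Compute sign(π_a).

+1

Start at x=149: 149 → 62 → 137 → 27 → 13 → 16 → 222 → … (one orbit).
3 cycles of lengths [131, 131, 1].
sign(π) = (−1)^{n − #cycles} = (−1)^{263−3} = (−1)^260 = +1.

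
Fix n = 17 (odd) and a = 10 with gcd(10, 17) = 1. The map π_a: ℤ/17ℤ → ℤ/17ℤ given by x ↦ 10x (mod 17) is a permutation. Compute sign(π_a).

-1

Trace 11: π^k(11) = [11, 8, 12, 1, 10, 15, 14] for k=0..6.
2 cycles of lengths [16, 1].
Σ(ℓ_i−1) = 17−2 = 15; sign = (−1)^15 = -1.
Check: (10/17) = -1 by Zolotarev.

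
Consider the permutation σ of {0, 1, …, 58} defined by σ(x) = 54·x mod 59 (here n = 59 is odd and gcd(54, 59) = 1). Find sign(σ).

-1

Orbit of 55 under x↦54x: [55, 20, 18, 28, 37, 51, 40]… (length divides ord_59(54)).
Cycle type of π: 58 + 1; total 2 cycles.
59 − 2 = 57 transpositions; sign(π) = (−1)^57 = -1.
(54|59)_J = -1 (Zolotarev's lemma cross-check).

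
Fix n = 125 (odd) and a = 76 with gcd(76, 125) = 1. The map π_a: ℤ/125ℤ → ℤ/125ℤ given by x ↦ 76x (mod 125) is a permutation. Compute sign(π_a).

+1

Trace 76: π^k(76) = [76, 26, 101, 51, 1] for k=0..4.
Cycle lengths of π_76 on ℤ/125ℤ: [5, 5, 5, 5, 5, 5, 5, 5, 5, 5, 5, 5, 5, 5, 5, 5, 5, 5, 5, 5, 1, 1, 1, 1, 1, 1, 1, 1, 1, 1, 1, 1, 1, 1, 1, 1, 1, 1, 1, 1, 1, 1, 1, 1, 1]; 45 cycles in total.
With 45 cycles on 125 points, sign = (−1)^{125−45} = +1.
The Jacobi symbol (76|125) = +1 (Zolotarev) agrees.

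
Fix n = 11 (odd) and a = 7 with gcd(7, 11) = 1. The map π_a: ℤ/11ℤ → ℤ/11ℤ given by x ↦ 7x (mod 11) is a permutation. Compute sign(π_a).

Orbit of 2 under x↦7x: [2, 3, 10, 4, 6, 9, 8]… (length divides ord_11(7)).
Cycle lengths of π_7 on ℤ/11ℤ: [10, 1]; 2 cycles in total.
Σ(ℓ_i−1) = 11−2 = 9; sign = (−1)^9 = -1.

-1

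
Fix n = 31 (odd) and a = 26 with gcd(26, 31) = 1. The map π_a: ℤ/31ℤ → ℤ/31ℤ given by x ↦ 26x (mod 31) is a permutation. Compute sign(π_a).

-1

Trace 6: π^k(6) = [6, 1, 26, 25, 30, 5] for k=0..5.
Cycle lengths of π_26 on ℤ/31ℤ: [6, 6, 6, 6, 6, 1]; 6 cycles in total.
n − c = 31 − 6 = 25; sign = (−1)^25 = -1.
(26|31)_J = -1 (Zolotarev's lemma cross-check).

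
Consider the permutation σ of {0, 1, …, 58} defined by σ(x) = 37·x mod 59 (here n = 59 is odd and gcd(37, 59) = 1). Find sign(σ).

Trace 55: π^k(55) = [55, 29, 11, 53, 14, 46, 50] for k=0..6.
Cycle lengths of π_37 on ℤ/59ℤ: [58, 1]; 2 cycles in total.
sign(π) = (−1)^{n − #cycles} = (−1)^{59−2} = (−1)^57 = -1.
Via Zolotarev, sign(π_{37}) = (37|59) = -1.

-1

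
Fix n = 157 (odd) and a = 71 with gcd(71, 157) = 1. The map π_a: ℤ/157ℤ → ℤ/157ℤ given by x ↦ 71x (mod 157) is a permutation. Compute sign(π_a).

Start at x=19: 19 → 93 → 9 → 11 → 153 → 30 → 89 → … (one orbit).
π_71 has 5 disjoint cycles with lengths [39, 39, 39, 39, 1] on {0,…,156}.
Σ(ℓ_i−1) = 157−5 = 152; sign = (−1)^152 = +1.
Via Zolotarev, sign(π_{71}) = (71|157) = +1.

+1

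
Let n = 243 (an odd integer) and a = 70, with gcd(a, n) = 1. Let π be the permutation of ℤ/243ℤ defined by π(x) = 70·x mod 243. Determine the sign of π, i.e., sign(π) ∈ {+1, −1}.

Orbit of 115 under x↦70x: [115, 31, 226, 25, 49, 28, 16]… (length divides ord_243(70)).
The orbit structure of x ↦ 70x mod 243: 11 orbits of sizes [81, 81, 27, 27, 9, 9, 3, 3, 1, 1, 1].
Σ(ℓ_i−1) = 243−11 = 232; sign = (−1)^232 = +1.
Via Zolotarev, sign(π_{70}) = (70|243) = +1.

+1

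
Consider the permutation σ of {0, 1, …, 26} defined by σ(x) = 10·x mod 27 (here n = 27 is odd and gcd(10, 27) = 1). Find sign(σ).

+1

Orbit of 1 under x↦10x: [1, 10, 19]… (length divides ord_27(10)).
π_10 has 15 disjoint cycles with lengths [3, 3, 3, 3, 3, 3, 1, 1, 1, 1, 1, 1, 1, 1, 1] on {0,…,26}.
15 cycles on 27: each ℓ→(−1)^(ℓ−1), product (−1)^12 = +1.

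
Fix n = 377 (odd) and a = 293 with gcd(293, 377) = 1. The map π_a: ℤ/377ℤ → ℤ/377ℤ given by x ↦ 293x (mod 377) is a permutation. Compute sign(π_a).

Orbit of 280 under x↦293x: [280, 231, 200, 165, 89, 64, 279]… (length divides ord_377(293)).
Cycle lengths of π_293 on ℤ/377ℤ: [84, 84, 84, 84, 28, 12, 1]; 7 cycles in total.
sign(π) = (−1)^{n − #cycles} = (−1)^{377−7} = (−1)^370 = +1.

+1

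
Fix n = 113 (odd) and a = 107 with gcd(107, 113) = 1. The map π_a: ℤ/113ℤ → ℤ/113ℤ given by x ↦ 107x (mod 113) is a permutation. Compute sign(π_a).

Trace 33: π^k(33) = [33, 28, 58, 104, 54, 15, 23] for k=0..6.
Decompose π into cycles: lengths [112, 1] (2 cycles, including the fixed point 0).
2 cycles on 113: each ℓ→(−1)^(ℓ−1), product (−1)^111 = -1.
Zolotarev: (107|113) = -1, matching the cycle-count sign.

-1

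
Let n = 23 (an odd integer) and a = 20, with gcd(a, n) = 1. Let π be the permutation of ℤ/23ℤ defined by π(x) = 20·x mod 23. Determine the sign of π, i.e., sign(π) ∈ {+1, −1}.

-1

Trace 17: π^k(17) = [17, 18, 15, 1, 20, 9, 19] for k=0..6.
π_20 has 2 disjoint cycles with lengths [22, 1] on {0,…,22}.
n − c = 23 − 2 = 21; sign = (−1)^21 = -1.
The Jacobi symbol (20|23) = -1 (Zolotarev) agrees.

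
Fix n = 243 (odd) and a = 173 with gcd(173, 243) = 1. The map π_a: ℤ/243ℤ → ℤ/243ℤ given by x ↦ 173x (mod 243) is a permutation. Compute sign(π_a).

-1

Orbit of 94 under x↦173x: [94, 224, 115, 212, 226, 218, 49]… (length divides ord_243(173)).
6 cycles of lengths [162, 54, 18, 6, 2, 1].
n − c = 243 − 6 = 237; sign = (−1)^237 = -1.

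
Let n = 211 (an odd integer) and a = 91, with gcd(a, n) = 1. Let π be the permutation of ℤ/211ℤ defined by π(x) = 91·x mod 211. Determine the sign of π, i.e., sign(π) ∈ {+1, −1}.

Orbit of 8 under x↦91x: [8, 95, 205, 87, 110, 93, 23]… (length divides ord_211(91)).
Cycle type of π: 210 + 1; total 2 cycles.
sign(π) = (−1)^{n − #cycles} = (−1)^{211−2} = (−1)^209 = -1.

-1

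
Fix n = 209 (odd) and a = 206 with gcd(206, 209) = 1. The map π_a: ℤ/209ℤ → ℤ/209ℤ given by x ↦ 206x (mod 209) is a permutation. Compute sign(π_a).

Start at x=142: 142 → 201 → 24 → 137 → 7 → 188 → 63 → … (one orbit).
Cycle lengths of π_206 on ℤ/209ℤ: [90, 90, 10, 9, 9, 1]; 6 cycles in total.
n − c = 209 − 6 = 203; sign = (−1)^203 = -1.

-1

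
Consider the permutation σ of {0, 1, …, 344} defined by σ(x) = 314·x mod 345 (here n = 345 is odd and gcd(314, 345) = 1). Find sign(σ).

Orbit of 314 under x↦314x: [314, 271, 224, 301, 329, 151, 149]… (length divides ord_345(314)).
π_314 has 23 disjoint cycles with lengths [22, 22, 22, 22, 22, 22, 22, 22, 22, 22, 22, 22, 22, 22, 22, 2, 2, 2, 2, 2, 2, 2, 1] on {0,…,344}.
23 cycles on 345: each ℓ→(−1)^(ℓ−1), product (−1)^322 = +1.
(314|345)_J = +1 (Zolotarev's lemma cross-check).

+1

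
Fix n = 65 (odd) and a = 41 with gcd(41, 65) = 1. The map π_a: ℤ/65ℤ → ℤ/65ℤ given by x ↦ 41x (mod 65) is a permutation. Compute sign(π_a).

Orbit of 56 under x↦41x: [56, 21, 16, 6, 51, 11, 61]… (length divides ord_65(41)).
Cycle type of π: 12×5 + 1×5; total 10 cycles.
65 − 10 = 55 transpositions; sign(π) = (−1)^55 = -1.

-1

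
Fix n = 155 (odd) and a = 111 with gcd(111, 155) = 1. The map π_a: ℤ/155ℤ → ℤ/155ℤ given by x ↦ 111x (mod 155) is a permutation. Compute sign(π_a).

Start at x=131: 131 → 126 → 36 → 121 → 101 → 51 → 81 → … (one orbit).
Cycle lengths of π_111 on ℤ/155ℤ: [15, 15, 15, 15, 15, 15, 15, 15, 15, 15, 1, 1, 1, 1, 1]; 15 cycles in total.
155 − 15 = 140 transpositions; sign(π) = (−1)^140 = +1.
Via Zolotarev, sign(π_{111}) = (111|155) = +1.

+1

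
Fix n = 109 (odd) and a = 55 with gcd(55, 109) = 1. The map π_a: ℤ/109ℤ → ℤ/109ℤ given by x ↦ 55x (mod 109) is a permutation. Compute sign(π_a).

-1

Start at x=101: 101 → 105 → 107 → 108 → 54 → 27 → 68 → … (one orbit).
Cycle lengths of π_55 on ℤ/109ℤ: [36, 36, 36, 1]; 4 cycles in total.
4 cycles on 109: each ℓ→(−1)^(ℓ−1), product (−1)^105 = -1.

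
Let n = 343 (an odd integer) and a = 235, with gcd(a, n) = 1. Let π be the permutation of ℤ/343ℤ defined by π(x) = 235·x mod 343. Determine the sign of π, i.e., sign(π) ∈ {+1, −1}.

+1

Orbit of 191 under x↦235x: [191, 295, 39, 247, 78, 151, 156]… (length divides ord_343(235)).
Cycle type of π: 147×2 + 21×2 + 3×2 + 1; total 7 cycles.
sign(π) = (−1)^{n − #cycles} = (−1)^{343−7} = (−1)^336 = +1.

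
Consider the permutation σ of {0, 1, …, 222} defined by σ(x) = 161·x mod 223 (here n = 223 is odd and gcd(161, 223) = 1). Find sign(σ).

-1

Orbit of 155 under x↦161x: [155, 202, 187, 2, 99, 106, 118]… (length divides ord_223(161)).
Cycle lengths of π_161 on ℤ/223ℤ: [222, 1]; 2 cycles in total.
2 cycles on 223: each ℓ→(−1)^(ℓ−1), product (−1)^221 = -1.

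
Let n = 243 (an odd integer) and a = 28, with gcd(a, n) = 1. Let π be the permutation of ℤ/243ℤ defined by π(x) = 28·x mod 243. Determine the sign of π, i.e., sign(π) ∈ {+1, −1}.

+1

Trace 217: π^k(217) = [217, 1, 28, 55, 82, 109, 136] for k=0..6.
The orbit structure of x ↦ 28x mod 243: 63 orbits of sizes [9, 9, 9, 9, 9, 9, 9, 9, 9, 9, 9, 9, 9, 9, 9, 9, 9, 9, 3, 3, 3, 3, 3, 3, 3, 3, 3, 3, 3, 3, 3, 3, 3, 3, 3, 3, 1, 1, 1, 1, 1, 1, 1, 1, 1, 1, 1, 1, 1, 1, 1, 1, 1, 1, 1, 1, 1, 1, 1, 1, 1, 1, 1].
63 cycles on 243: each ℓ→(−1)^(ℓ−1), product (−1)^180 = +1.
Check: (28/243) = +1 by Zolotarev.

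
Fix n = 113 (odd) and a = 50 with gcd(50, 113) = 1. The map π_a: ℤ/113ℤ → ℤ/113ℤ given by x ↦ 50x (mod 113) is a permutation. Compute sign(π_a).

Trace 87: π^k(87) = [87, 56, 88, 106, 102, 15, 72] for k=0..6.
The orbit structure of x ↦ 50x mod 113: 3 orbits of sizes [56, 56, 1].
3 cycles on 113: each ℓ→(−1)^(ℓ−1), product (−1)^110 = +1.
Via Zolotarev, sign(π_{50}) = (50|113) = +1.

+1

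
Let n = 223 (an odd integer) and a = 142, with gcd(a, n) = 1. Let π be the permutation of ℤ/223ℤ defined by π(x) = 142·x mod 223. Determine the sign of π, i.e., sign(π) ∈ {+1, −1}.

Trace 168: π^k(168) = [168, 218, 182, 199, 160, 197, 99] for k=0..6.
The orbit structure of x ↦ 142x mod 223: 2 orbits of sizes [222, 1].
2 cycles on 223: each ℓ→(−1)^(ℓ−1), product (−1)^221 = -1.

-1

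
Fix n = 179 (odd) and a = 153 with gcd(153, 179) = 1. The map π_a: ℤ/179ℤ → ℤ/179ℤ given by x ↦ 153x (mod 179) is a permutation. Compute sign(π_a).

Start at x=51: 51 → 106 → 108 → 56 → 155 → 87 → 65 → … (one orbit).
3 cycles of lengths [89, 89, 1].
sign(π) = (−1)^{n − #cycles} = (−1)^{179−3} = (−1)^176 = +1.
Via Zolotarev, sign(π_{153}) = (153|179) = +1.

+1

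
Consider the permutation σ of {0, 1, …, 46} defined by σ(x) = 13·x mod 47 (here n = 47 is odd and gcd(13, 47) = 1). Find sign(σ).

-1

Start at x=35: 35 → 32 → 40 → 3 → 39 → 37 → 11 → … (one orbit).
Cycle lengths of π_13 on ℤ/47ℤ: [46, 1]; 2 cycles in total.
n − c = 47 − 2 = 45; sign = (−1)^45 = -1.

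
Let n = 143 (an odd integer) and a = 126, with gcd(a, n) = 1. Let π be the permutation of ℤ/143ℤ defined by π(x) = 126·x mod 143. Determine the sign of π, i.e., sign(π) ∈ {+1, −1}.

Start at x=16: 16 → 14 → 48 → 42 → 1 → 126 → 3 → … (one orbit).
The orbit structure of x ↦ 126x mod 143: 15 orbits of sizes [15, 15, 15, 15, 15, 15, 15, 15, 5, 5, 3, 3, 3, 3, 1].
15 cycles on 143: each ℓ→(−1)^(ℓ−1), product (−1)^128 = +1.

+1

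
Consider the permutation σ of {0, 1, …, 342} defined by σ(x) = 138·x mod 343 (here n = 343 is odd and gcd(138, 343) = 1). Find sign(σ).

-1

Start at x=53: 53 → 111 → 226 → 318 → 323 → 327 → 193 → … (one orbit).
π_138 has 4 disjoint cycles with lengths [294, 42, 6, 1] on {0,…,342}.
4 cycles on 343: each ℓ→(−1)^(ℓ−1), product (−1)^339 = -1.
Via Zolotarev, sign(π_{138}) = (138|343) = -1.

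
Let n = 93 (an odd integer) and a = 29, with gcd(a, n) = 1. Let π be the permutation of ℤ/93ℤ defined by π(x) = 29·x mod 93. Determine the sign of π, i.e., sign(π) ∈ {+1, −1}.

Trace 16: π^k(16) = [16, 92, 64, 89, 70, 77, 1] for k=0..6.
π_29 has 11 disjoint cycles with lengths [10, 10, 10, 10, 10, 10, 10, 10, 10, 2, 1] on {0,…,92}.
sign(π) = (−1)^{n − #cycles} = (−1)^{93−11} = (−1)^82 = +1.
(29|93)_J = +1 (Zolotarev's lemma cross-check).

+1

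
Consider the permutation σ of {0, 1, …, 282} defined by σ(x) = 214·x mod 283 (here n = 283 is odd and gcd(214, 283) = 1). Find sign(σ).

Trace 228: π^k(228) = [228, 116, 203, 143, 38, 208, 81] for k=0..6.
π_214 has 3 disjoint cycles with lengths [141, 141, 1] on {0,…,282}.
With 3 cycles on 283 points, sign = (−1)^{283−3} = +1.

+1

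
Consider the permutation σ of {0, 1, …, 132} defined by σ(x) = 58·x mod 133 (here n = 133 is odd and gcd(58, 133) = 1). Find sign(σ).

Orbit of 58 under x↦58x: [58, 39, 1]… (length divides ord_133(58)).
The orbit structure of x ↦ 58x mod 133: 57 orbits of sizes [3, 3, 3, 3, 3, 3, 3, 3, 3, 3, 3, 3, 3, 3, 3, 3, 3, 3, 3, 3, 3, 3, 3, 3, 3, 3, 3, 3, 3, 3, 3, 3, 3, 3, 3, 3, 3, 3, 1, 1, 1, 1, 1, 1, 1, 1, 1, 1, 1, 1, 1, 1, 1, 1, 1, 1, 1].
With 57 cycles on 133 points, sign = (−1)^{133−57} = +1.

+1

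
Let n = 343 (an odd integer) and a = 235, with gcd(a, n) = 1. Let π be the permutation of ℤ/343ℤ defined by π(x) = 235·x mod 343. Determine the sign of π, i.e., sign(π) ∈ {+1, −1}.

+1

Start at x=137: 137 → 296 → 274 → 249 → 205 → 155 → 67 → … (one orbit).
Cycle type of π: 147×2 + 21×2 + 3×2 + 1; total 7 cycles.
7 cycles on 343: each ℓ→(−1)^(ℓ−1), product (−1)^336 = +1.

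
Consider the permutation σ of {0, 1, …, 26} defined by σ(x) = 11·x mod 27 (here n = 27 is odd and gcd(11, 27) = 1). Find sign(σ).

Orbit of 25 under x↦11x: [25, 5, 1, 11, 13, 8, 7]… (length divides ord_27(11)).
Decompose π into cycles: lengths [18, 6, 2, 1] (4 cycles, including the fixed point 0).
sign(π) = (−1)^{n − #cycles} = (−1)^{27−4} = (−1)^23 = -1.
The Jacobi symbol (11|27) = -1 (Zolotarev) agrees.

-1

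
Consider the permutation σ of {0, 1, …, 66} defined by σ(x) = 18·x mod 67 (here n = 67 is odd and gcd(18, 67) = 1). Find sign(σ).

-1

Start at x=46: 46 → 24 → 30 → 4 → 5 → 23 → 12 → … (one orbit).
π_18 has 2 disjoint cycles with lengths [66, 1] on {0,…,66}.
With 2 cycles on 67 points, sign = (−1)^{67−2} = -1.
Via Zolotarev, sign(π_{18}) = (18|67) = -1.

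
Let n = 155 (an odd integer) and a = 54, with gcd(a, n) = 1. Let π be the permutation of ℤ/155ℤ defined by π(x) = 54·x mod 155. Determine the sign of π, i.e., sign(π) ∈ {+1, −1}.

-1

Orbit of 29 under x↦54x: [29, 16, 89, 1, 54, 126, 139]… (length divides ord_155(54)).
Decompose π into cycles: lengths [10, 10, 10, 10, 10, 10, 10, 10, 10, 10, 10, 10, 10, 10, 10, 2, 2, 1] (18 cycles, including the fixed point 0).
Σ(ℓ_i−1) = 155−18 = 137; sign = (−1)^137 = -1.
(54|155)_J = -1 (Zolotarev's lemma cross-check).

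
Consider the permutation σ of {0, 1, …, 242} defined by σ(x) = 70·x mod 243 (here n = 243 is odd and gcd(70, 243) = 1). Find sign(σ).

+1

Orbit of 226 under x↦70x: [226, 25, 49, 28, 16, 148, 154]… (length divides ord_243(70)).
Cycle lengths of π_70 on ℤ/243ℤ: [81, 81, 27, 27, 9, 9, 3, 3, 1, 1, 1]; 11 cycles in total.
With 11 cycles on 243 points, sign = (−1)^{243−11} = +1.
Zolotarev: (70|243) = +1, matching the cycle-count sign.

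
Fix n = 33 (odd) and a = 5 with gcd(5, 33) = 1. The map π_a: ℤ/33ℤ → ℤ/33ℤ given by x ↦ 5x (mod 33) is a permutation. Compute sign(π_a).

Trace 5: π^k(5) = [5, 25, 26, 31, 23, 16, 14] for k=0..6.
π_5 has 6 disjoint cycles with lengths [10, 10, 5, 5, 2, 1] on {0,…,32}.
With 6 cycles on 33 points, sign = (−1)^{33−6} = -1.
Via Zolotarev, sign(π_{5}) = (5|33) = -1.

-1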